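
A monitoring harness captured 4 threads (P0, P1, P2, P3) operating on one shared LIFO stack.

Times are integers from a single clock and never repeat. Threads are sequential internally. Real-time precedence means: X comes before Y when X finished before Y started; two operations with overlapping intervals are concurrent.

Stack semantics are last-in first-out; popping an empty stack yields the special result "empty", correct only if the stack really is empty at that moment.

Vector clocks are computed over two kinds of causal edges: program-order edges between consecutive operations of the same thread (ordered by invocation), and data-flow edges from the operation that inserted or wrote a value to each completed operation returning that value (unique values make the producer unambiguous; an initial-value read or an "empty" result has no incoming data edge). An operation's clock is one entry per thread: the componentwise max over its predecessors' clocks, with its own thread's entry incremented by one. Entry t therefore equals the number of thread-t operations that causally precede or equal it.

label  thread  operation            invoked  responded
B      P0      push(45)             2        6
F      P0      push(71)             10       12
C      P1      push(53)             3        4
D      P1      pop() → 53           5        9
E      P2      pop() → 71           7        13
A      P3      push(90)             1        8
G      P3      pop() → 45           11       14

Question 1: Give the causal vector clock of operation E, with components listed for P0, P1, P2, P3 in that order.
(2, 0, 1, 0)

A, invoked 1, has no incoming edges; only P3's bump applies → (0, 0, 0, 1)
C, invoked 3, has no incoming edges; only P1's bump applies → (0, 1, 0, 0)
B, invoked 2, has no incoming edges; only P0's bump applies → (1, 0, 0, 0)
invoked at 5, D merges VC(C)=(0, 1, 0, 0) and bumps P1's slot → (0, 2, 0, 0)
invoked at 10, F merges VC(B)=(1, 0, 0, 0) and bumps P0's slot → (2, 0, 0, 0)
invoked at 11, G merges VC(A)=(0, 0, 0, 1), VC(B)=(1, 0, 0, 0) and bumps P3's slot → (1, 0, 0, 2)
invoked at 7, E merges VC(F)=(2, 0, 0, 0) and bumps P2's slot → (2, 0, 1, 0)
target: VC(E) = (2, 0, 1, 0)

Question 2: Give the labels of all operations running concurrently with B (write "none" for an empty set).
A, C, D

concurrent with B ([2,6]): every op whose interval crosses 2..6
A [1,8]: concurrent
C [3,4]: concurrent
D [5,9]: concurrent
E [7,13]: after
F [10,12]: after
G [11,14]: after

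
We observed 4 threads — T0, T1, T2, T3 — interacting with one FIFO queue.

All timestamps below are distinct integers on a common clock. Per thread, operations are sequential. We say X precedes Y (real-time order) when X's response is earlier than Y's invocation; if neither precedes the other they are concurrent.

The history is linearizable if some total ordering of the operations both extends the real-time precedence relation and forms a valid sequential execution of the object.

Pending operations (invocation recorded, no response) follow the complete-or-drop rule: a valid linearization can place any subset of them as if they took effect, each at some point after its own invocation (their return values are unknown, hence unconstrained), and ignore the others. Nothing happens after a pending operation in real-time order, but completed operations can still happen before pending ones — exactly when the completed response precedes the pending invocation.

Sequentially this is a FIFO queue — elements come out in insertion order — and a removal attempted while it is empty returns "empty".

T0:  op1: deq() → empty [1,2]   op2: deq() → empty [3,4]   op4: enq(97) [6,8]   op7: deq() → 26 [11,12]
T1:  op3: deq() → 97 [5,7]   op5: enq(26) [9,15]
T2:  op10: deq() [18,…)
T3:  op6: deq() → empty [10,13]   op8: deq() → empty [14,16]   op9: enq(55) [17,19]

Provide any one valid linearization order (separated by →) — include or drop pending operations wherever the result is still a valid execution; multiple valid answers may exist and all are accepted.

op1 → op2 → op4 → op3 → op5 → op7 → op6 → op8 → op9

step 1: op1 deq() → empty — queue <>
step 2: op2 deq() → empty — queue <>
step 3: op4 enq(97) — queue <97>
step 4: op3 deq() → 97 — queue <>
step 5: op5 enq(26) — queue <26>
step 6: op7 deq() → 26 — queue <>
step 7: op6 deq() → empty — queue <>
step 8: op8 deq() → empty — queue <>
step 9: op9 enq(55) — queue <55>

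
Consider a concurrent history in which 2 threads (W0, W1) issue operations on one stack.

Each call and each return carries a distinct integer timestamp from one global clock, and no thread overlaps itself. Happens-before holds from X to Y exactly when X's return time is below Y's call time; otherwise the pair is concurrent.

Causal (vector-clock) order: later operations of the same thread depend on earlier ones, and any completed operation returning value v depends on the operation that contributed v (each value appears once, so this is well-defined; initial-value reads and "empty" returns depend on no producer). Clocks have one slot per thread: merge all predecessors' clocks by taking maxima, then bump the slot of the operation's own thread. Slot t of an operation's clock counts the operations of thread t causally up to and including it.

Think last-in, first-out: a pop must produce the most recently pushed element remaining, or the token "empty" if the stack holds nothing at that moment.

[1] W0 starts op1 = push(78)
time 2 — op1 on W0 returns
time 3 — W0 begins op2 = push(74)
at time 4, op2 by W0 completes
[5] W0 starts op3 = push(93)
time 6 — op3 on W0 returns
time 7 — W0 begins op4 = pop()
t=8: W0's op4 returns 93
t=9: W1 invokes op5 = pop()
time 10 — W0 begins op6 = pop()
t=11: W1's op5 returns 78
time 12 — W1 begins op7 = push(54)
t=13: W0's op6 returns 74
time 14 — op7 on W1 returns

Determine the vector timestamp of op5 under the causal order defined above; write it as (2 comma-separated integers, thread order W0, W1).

VC(op1, invoked at 1): no causal predecessors; +1 on W0 → (1, 0)
from VC(op1)=(1, 0), op5 (invoked 9) maxes components and bumps W1 → (1, 1)
from VC(op1)=(1, 0), op2 (invoked 3) maxes components and bumps W0 → (2, 0)
from VC(op5)=(1, 1), op7 (invoked 12) maxes components and bumps W1 → (1, 2)
from VC(op2)=(2, 0), op3 (invoked 5) maxes components and bumps W0 → (3, 0)
from VC(op3)=(3, 0), op4 (invoked 7) maxes components and bumps W0 → (4, 0)
from VC(op2)=(2, 0), VC(op4)=(4, 0), op6 (invoked 10) maxes components and bumps W0 → (5, 0)
target: VC(op5) = (1, 1)

(1, 1)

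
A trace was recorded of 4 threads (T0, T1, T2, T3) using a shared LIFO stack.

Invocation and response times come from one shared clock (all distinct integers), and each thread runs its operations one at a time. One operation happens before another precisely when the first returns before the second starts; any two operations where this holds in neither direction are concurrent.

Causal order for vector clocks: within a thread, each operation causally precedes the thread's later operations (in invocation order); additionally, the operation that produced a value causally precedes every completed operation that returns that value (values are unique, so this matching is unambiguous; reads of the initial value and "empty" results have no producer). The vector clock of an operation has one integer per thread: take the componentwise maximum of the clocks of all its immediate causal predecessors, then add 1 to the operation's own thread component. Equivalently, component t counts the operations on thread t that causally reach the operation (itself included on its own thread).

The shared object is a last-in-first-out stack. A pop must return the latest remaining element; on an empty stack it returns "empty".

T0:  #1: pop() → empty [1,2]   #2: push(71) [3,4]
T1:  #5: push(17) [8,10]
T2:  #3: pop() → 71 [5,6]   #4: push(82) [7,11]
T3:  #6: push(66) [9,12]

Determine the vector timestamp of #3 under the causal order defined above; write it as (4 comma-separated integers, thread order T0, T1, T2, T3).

no predecessors for #6 (invoked 9): T3 increments from zero → (0, 0, 0, 1)
no predecessors for #5 (invoked 8): T1 increments from zero → (0, 1, 0, 0)
no predecessors for #1 (invoked 1): T0 increments from zero → (1, 0, 0, 0)
from VC(#1)=(1, 0, 0, 0), #2 (invoked 3) maxes components and bumps T0 → (2, 0, 0, 0)
from VC(#2)=(2, 0, 0, 0), #3 (invoked 5) maxes components and bumps T2 → (2, 0, 1, 0)
from VC(#3)=(2, 0, 1, 0), #4 (invoked 7) maxes components and bumps T2 → (2, 0, 2, 0)
target: VC(#3) = (2, 0, 1, 0)

(2, 0, 1, 0)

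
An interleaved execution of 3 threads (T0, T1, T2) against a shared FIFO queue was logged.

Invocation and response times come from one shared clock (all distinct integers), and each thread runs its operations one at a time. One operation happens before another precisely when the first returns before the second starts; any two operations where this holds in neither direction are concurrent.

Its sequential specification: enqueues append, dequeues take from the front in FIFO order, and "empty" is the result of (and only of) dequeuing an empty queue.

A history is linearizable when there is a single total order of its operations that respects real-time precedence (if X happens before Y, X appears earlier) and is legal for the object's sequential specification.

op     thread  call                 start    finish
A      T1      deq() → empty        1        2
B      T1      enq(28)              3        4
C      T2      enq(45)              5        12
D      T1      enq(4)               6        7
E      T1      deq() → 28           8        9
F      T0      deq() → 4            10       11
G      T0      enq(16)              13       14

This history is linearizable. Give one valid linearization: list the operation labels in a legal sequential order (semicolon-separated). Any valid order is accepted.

1. A deq() → empty, leaving queue <>
2. B enq(28), leaving queue <28>
3. D enq(4), leaving queue <28,4>
4. C enq(45), leaving queue <28,4,45>
5. E deq() → 28, leaving queue <4,45>
6. F deq() → 4, leaving queue <45>
7. G enq(16), leaving queue <45,16>

A; B; D; C; E; F; G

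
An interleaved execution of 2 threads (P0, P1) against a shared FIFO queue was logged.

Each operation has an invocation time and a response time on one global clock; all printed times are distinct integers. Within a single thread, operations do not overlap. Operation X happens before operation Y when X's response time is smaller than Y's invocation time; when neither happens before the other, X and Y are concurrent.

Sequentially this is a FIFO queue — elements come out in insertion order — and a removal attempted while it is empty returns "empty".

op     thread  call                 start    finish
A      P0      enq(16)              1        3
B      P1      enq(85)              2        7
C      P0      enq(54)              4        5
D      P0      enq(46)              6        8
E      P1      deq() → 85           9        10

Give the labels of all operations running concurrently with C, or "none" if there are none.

C spans [4,5]: anything still running between times 4 and 5 counts as concurrent
A [1,3]: before
B [2,7]: concurrent
D [6,8]: after
E [9,10]: after

B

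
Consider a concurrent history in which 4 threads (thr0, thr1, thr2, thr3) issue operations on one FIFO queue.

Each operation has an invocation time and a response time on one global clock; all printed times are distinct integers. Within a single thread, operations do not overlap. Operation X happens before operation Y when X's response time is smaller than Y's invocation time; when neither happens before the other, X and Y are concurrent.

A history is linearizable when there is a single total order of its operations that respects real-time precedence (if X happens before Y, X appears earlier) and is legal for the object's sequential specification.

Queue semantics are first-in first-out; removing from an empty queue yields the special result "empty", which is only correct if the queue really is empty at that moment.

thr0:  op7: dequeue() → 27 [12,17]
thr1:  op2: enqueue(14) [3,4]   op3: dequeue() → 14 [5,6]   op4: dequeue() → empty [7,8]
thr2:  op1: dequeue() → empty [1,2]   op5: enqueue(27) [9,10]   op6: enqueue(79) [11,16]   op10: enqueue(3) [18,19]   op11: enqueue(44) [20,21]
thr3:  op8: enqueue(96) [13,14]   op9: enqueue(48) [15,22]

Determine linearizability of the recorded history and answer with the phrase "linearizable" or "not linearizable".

linearizable

one valid linearization: op1, op2, op3, op4, op5, op6, op7, op8, op9, op10, op11
step 1: op1 dequeue() → empty — queue <>
step 2: op2 enqueue(14) — queue <14>
step 3: op3 dequeue() → 14 — queue <>
step 4: op4 dequeue() → empty — queue <>
step 5: op5 enqueue(27) — queue <27>
step 6: op6 enqueue(79) — queue <27,79>
step 7: op7 dequeue() → 27 — queue <79>
step 8: op8 enqueue(96) — queue <79,96>
step 9: op9 enqueue(48) — queue <79,96,48>
step 10: op10 enqueue(3) — queue <79,96,48,3>
step 11: op11 enqueue(44) — queue <79,96,48,3,44>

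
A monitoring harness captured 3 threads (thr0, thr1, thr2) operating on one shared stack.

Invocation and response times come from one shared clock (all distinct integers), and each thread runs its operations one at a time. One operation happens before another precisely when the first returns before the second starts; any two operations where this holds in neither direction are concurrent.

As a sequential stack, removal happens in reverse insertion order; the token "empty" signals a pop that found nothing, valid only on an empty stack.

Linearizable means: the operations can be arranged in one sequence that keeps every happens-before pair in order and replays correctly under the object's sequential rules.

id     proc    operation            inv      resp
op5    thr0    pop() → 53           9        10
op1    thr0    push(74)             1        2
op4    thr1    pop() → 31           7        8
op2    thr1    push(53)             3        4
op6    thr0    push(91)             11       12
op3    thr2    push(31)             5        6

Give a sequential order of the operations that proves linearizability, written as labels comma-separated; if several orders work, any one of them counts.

op1, op2, op3, op4, op5, op6

after step 1 (op1 push(74)): stack <74>
after step 2 (op2 push(53)): stack <74,53>
after step 3 (op3 push(31)): stack <74,53,31>
after step 4 (op4 pop() → 31): stack <74,53>
after step 5 (op5 pop() → 53): stack <74>
after step 6 (op6 push(91)): stack <74,91>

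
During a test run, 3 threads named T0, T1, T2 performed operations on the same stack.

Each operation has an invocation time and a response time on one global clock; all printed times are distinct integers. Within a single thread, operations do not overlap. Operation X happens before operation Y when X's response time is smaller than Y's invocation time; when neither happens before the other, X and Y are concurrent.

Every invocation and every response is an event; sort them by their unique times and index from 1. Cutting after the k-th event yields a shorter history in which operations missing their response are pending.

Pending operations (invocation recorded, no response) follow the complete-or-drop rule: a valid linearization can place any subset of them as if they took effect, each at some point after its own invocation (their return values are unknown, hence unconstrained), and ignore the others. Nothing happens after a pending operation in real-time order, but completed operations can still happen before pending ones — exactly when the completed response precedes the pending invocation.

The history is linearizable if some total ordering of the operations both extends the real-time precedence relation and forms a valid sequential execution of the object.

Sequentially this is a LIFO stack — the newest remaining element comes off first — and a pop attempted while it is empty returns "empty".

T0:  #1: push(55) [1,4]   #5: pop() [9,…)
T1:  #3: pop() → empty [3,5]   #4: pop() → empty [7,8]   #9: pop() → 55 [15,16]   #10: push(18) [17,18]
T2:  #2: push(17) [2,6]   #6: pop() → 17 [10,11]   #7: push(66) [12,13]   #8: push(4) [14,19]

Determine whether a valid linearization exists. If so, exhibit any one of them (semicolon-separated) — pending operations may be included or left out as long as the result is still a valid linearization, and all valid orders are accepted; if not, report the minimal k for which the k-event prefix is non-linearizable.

not linearizable — minimal violating prefix: 8 events

events 1..7 are fine; event 8 — the response of #4 at time 8 — makes the prefix non-linearizable
checked exhaustively: 6 real-time-consistent orders of 4 completed operations, zero legal stack replays
e.g. #1, #2, #3, #4: illegal at step 3, since #3 pop() → empty cannot apply there
e.g. #1, #3, #2, #4: illegal at step 2, since #3 pop() → empty cannot apply there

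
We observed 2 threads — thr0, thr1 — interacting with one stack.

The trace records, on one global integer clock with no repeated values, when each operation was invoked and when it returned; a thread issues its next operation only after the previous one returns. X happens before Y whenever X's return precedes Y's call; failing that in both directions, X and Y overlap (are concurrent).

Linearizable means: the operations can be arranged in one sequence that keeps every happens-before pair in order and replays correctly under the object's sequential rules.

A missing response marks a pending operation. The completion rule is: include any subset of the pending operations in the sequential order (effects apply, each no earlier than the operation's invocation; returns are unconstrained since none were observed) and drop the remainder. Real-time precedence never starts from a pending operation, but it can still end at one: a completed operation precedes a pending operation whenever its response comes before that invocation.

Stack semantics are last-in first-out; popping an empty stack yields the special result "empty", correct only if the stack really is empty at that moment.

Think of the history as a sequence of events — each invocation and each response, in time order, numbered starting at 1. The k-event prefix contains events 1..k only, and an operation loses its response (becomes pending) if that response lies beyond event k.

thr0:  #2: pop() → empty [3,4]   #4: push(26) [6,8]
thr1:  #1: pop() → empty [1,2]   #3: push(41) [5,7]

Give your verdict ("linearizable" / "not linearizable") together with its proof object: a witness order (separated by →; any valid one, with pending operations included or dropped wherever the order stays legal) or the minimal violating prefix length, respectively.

step 1: #1 pop() → empty — stack <>
step 2: #2 pop() → empty — stack <>
step 3: #3 push(41) — stack <41>
step 4: #4 push(26) — stack <41,26>

linearizable — witness: #1 → #2 → #3 → #4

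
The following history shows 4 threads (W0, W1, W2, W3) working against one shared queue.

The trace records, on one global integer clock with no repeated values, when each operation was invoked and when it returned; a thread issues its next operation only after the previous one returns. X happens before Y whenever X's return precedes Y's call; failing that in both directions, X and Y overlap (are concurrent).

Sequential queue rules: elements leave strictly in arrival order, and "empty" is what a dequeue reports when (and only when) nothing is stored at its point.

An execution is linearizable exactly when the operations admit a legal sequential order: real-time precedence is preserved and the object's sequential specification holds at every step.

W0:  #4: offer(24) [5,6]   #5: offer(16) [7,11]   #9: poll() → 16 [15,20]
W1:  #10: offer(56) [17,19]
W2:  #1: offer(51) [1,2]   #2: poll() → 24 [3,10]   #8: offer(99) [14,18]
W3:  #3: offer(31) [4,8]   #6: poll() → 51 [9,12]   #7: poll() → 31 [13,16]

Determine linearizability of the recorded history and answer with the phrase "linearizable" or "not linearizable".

linearizable

a witness: #1, #4, #3, #5, #6, #2, #7, #8, #9, #10
step 1: #1 offer(51) — queue <51>
step 2: #4 offer(24) — queue <51,24>
step 3: #3 offer(31) — queue <51,24,31>
step 4: #5 offer(16) — queue <51,24,31,16>
step 5: #6 poll() → 51 — queue <24,31,16>
step 6: #2 poll() → 24 — queue <31,16>
step 7: #7 poll() → 31 — queue <16>
step 8: #8 offer(99) — queue <16,99>
step 9: #9 poll() → 16 — queue <99>
step 10: #10 offer(56) — queue <99,56>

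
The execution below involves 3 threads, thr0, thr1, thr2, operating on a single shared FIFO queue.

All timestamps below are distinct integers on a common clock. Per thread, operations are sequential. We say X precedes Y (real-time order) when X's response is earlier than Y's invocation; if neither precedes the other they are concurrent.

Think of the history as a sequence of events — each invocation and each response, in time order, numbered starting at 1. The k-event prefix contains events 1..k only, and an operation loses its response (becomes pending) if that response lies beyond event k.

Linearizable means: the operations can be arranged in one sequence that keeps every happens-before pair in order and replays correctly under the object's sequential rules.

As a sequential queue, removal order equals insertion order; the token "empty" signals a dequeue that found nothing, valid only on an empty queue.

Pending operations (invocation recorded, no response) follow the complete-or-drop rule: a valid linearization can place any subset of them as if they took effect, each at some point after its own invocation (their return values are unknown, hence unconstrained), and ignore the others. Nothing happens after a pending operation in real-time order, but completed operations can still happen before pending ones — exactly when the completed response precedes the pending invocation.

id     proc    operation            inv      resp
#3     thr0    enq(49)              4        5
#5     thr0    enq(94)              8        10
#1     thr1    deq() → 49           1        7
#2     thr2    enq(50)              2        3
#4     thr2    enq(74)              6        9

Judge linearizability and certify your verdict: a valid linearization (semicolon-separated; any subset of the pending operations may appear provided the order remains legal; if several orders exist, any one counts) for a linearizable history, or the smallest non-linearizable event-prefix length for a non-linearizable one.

not linearizable — minimal violating prefix: 7 events

prefix check: 1..6 passes, 1..7 fails once #1's time-7 response joins
real-time-consistent orders of the 3 completed operations: 3 — all fail the FIFO queue replay
completion choices over the 1 pending operation (#4) were checked; none helps
for example #1, #2, #3 (pending dropped) fails at step 1: #1 deq() → 49 is not legal there
for example #2, #1, #3 (pending dropped) fails at step 2: #1 deq() → 49 is not legal there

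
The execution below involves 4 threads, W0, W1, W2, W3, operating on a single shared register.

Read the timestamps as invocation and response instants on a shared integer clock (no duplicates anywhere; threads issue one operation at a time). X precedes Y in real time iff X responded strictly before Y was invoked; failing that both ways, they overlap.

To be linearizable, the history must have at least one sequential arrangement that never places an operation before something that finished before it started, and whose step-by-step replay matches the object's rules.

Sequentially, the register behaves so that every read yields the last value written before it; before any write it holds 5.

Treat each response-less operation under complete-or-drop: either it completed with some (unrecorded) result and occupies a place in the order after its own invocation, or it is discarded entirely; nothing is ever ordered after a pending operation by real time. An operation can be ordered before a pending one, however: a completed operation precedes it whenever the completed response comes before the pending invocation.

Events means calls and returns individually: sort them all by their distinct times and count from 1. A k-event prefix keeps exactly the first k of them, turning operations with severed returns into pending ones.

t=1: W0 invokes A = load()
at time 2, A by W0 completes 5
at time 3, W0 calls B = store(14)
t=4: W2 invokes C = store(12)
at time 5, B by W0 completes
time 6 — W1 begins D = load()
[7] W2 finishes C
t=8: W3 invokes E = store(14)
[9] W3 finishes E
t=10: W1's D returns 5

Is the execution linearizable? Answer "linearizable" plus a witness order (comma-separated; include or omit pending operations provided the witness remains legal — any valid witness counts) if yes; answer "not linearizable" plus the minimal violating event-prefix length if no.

the violation lands at event 10, D's response at time 10: events 1..9 linearize, events 1..10 do not
no legal order exists: 5 real-time-consistent candidates over 5 completed register operations, all rejected
sample order A, B, C, D, E stalls at step 4 — D load() → 5 has no legal effect
sample order A, B, C, E, D stalls at step 5 — D load() → 5 has no legal effect

not linearizable — minimal violating prefix: 10 events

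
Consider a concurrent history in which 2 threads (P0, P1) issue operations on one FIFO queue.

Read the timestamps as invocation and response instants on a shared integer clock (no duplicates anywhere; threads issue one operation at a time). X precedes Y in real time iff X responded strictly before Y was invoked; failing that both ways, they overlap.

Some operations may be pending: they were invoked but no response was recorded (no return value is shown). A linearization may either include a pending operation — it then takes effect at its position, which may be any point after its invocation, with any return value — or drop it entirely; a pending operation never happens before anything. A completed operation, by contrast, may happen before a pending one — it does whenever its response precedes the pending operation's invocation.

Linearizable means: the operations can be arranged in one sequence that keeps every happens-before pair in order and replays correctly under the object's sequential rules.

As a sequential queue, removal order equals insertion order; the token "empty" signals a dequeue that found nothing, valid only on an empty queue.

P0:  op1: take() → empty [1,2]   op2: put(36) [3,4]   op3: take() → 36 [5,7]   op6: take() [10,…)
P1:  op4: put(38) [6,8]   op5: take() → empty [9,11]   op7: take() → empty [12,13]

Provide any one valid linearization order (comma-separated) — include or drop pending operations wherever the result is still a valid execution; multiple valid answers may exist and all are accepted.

op1, op2, op3, op4, op6, op5, op7

after step 1 (op1 take() → empty): queue <>
after step 2 (op2 put(36)): queue <36>
after step 3 (op3 take() → 36): queue <>
after step 4 (op4 put(38)): queue <38>
after step 5 (op6 take() (pending, included)): queue <>
after step 6 (op5 take() → empty): queue <>
after step 7 (op7 take() → empty): queue <>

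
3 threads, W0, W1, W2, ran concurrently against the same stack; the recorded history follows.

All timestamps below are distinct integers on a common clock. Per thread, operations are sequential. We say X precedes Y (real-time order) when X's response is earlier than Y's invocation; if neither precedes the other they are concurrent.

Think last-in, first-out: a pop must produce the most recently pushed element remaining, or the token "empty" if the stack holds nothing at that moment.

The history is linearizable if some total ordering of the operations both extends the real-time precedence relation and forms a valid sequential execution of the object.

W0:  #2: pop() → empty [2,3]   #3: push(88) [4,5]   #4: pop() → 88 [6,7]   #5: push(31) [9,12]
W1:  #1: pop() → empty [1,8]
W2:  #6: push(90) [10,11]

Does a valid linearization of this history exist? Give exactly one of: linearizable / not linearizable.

one valid linearization: #1, #2, #3, #4, #5, #6
after step 1 (#1 pop() → empty): stack <>
after step 2 (#2 pop() → empty): stack <>
after step 3 (#3 push(88)): stack <88>
after step 4 (#4 pop() → 88): stack <>
after step 5 (#5 push(31)): stack <31>
after step 6 (#6 push(90)): stack <31,90>

linearizable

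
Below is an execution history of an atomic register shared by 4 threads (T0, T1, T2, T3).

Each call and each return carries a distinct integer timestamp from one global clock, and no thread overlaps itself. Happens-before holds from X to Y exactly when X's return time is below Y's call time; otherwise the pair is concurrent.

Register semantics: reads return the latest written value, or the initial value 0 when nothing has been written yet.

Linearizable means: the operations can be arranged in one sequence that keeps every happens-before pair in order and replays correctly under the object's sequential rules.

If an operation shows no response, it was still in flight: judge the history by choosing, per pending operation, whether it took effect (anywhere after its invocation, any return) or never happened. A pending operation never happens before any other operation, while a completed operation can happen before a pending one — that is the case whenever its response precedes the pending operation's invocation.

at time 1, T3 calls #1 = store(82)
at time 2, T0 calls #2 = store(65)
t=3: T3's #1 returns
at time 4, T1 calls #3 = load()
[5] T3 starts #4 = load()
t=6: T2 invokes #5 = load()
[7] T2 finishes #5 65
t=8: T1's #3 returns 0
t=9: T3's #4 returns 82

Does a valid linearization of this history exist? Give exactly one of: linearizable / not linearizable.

not linearizable

through event 7 a valid linearization exists; event 8 (#3 responding at time 8) ends that
the 3 completed operations admit 2 real-time orders; each fails the atomic register replay
no completion choice of the 2 pending operations (#2, #4) rescues it — every subset was tried
one such order, #1, #3, #5 (pending dropped), breaks at step 2 where #3 load() → 0 is illegal
one such order, #1, #5, #3 (pending dropped), breaks at step 2 where #5 load() → 65 is illegal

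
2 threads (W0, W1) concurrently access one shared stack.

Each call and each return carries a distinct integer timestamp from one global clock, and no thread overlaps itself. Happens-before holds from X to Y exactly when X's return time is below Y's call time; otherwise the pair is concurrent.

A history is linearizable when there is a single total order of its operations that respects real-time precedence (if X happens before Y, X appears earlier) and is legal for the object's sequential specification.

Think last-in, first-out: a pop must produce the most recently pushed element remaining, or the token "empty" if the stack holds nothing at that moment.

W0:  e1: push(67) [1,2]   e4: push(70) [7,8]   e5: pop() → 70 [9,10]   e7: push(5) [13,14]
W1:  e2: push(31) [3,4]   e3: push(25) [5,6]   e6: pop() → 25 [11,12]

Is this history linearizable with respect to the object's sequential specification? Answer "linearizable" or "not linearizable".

linearizable

witness order: e1, e2, e3, e4, e5, e6, e7
1. e1 push(67), leaving stack <67>
2. e2 push(31), leaving stack <67,31>
3. e3 push(25), leaving stack <67,31,25>
4. e4 push(70), leaving stack <67,31,25,70>
5. e5 pop() → 70, leaving stack <67,31,25>
6. e6 pop() → 25, leaving stack <67,31>
7. e7 push(5), leaving stack <67,31,5>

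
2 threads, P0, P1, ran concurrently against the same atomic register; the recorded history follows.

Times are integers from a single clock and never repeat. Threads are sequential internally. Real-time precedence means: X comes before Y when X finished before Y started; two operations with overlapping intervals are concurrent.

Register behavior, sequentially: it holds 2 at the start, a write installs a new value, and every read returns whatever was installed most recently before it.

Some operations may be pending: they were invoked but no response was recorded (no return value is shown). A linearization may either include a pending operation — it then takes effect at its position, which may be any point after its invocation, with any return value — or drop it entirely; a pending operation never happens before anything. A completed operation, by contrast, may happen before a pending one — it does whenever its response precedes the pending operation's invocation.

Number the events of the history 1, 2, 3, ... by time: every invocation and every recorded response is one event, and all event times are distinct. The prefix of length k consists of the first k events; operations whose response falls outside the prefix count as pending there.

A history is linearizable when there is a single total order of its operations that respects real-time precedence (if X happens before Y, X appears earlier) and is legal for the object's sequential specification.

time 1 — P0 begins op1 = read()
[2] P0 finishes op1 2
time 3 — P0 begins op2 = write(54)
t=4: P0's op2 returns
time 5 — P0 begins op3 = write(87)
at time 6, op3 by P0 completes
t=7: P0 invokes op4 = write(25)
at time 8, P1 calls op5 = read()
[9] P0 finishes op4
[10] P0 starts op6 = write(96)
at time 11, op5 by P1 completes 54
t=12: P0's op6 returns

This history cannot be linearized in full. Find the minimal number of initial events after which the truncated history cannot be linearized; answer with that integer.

11

events 1..10 are linearizable, e.g. via op1, op2, op3, op4:
step 1: op1 read() → 2 — value 2
step 2: op2 write(54) — value 54
step 3: op3 write(87) — value 87
step 4: op4 write(25) — value 25
at event 11 (op5's time-11 response) nothing linearizes any more
include/drop combinations of the 1 pending operation (op6) were all tried; none helps
sample order op1, op2, op3, op4, op5 (pending dropped) stalls at step 5 — op5 read() → 54 has no legal effect
sample order op1, op2, op3, op5, op4 (pending dropped) stalls at step 4 — op5 read() → 54 has no legal effect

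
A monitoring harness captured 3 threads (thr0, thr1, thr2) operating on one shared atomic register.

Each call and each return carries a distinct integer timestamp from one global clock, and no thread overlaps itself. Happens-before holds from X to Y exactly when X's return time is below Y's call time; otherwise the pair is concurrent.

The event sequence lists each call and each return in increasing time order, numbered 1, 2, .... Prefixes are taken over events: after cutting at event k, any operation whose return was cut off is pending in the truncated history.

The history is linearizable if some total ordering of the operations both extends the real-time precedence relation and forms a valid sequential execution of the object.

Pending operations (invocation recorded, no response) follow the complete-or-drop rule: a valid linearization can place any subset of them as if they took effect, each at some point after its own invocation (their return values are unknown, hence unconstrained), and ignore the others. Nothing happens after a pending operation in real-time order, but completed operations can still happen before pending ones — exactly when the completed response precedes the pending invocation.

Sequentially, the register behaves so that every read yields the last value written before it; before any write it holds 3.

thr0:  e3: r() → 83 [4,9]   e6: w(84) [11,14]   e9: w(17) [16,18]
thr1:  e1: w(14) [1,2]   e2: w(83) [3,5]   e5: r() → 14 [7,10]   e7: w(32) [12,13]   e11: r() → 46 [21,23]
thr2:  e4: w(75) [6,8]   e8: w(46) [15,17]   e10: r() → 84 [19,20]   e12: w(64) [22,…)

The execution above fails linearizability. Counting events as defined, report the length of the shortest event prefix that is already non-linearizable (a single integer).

a valid linearization of events 1..9 exists, for instance e1, e2, e3, e4:
after step 1 (e1 w(14)): value 14
after step 2 (e2 w(83)): value 83
after step 3 (e3 r() → 83): value 83
after step 4 (e4 w(75)): value 75
at event 10 (e5's time-10 response) nothing linearizes any more
for example e1, e2, e3, e4, e5 fails at step 5: e5 r() → 14 is not legal there
for example e1, e2, e3, e5, e4 fails at step 4: e5 r() → 14 is not legal there

10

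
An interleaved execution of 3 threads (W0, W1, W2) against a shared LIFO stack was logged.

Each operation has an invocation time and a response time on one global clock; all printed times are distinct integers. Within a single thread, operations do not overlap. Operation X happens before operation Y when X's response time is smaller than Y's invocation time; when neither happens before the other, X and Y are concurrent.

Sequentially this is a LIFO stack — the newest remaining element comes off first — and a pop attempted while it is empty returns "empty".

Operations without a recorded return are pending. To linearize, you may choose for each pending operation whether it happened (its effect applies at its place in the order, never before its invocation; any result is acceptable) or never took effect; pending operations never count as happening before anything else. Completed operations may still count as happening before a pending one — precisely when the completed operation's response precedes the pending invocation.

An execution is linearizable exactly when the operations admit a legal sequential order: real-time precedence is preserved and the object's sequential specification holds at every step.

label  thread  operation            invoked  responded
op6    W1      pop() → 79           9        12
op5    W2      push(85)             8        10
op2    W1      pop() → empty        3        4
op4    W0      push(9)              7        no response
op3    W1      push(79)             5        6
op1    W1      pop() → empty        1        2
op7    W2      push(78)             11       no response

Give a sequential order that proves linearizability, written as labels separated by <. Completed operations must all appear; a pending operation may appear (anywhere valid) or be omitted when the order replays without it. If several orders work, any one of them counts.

op1 < op2 < op3 < op6 < op4 < op5

step 1: op1 pop() → empty — stack <>
step 2: op2 pop() → empty — stack <>
step 3: op3 push(79) — stack <79>
step 4: op6 pop() → 79 — stack <>
step 5: op4 push(9) (pending, included) — stack <9>
step 6: op5 push(85) — stack <9,85>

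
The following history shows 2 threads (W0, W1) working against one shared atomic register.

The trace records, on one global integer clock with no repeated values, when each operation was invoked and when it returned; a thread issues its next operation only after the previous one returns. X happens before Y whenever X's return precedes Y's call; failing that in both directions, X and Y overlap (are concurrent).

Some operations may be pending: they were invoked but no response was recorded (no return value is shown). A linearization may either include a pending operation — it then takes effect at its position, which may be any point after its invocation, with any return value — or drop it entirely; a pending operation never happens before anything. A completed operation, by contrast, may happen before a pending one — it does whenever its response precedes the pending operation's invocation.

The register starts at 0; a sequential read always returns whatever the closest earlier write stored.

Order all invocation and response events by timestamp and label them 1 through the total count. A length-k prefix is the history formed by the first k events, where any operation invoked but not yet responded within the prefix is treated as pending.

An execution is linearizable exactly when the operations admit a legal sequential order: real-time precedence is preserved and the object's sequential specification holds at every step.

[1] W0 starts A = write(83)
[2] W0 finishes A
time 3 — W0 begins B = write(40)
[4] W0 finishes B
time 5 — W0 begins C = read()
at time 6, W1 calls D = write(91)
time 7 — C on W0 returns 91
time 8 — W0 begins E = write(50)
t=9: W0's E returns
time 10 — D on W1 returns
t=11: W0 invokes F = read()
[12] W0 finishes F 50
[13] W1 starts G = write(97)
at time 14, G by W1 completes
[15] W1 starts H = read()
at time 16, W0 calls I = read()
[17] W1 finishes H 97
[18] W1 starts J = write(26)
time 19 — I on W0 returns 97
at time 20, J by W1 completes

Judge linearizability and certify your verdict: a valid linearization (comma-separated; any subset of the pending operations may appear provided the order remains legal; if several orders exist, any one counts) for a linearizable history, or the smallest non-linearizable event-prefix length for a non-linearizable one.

step 1: A write(83) — value 83
step 2: B write(40) — value 40
step 3: D write(91) — value 91
step 4: C read() → 91 — value 91
step 5: E write(50) — value 50
step 6: F read() → 50 — value 50
step 7: G write(97) — value 97
step 8: H read() → 97 — value 97
step 9: I read() → 97 — value 97
step 10: J write(26) — value 26

linearizable — witness: A, B, D, C, E, F, G, H, I, J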